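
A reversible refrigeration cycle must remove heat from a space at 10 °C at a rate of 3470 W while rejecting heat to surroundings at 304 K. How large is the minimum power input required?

Ẇ_in ≈ 256 W

T_C = 10 °C → 10 + 273.15 = 283.15 K.
Carnot COP: COP_R = T_C/(T_H − T_C) = 283.15/20.85 = 13.5803.
W = Q_C/COP_R = 3470/13.5803 = 256 W.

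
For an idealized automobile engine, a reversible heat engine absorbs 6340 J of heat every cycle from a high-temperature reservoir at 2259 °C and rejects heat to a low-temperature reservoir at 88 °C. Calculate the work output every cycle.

W ≈ 5436 J

T_H = 2259 °C → 2259 + 273.15 = 2532.15 K.
T_C = 88 °C → 88 + 273.15 = 361.15 K.
The Carnot efficiency is η = 1 − T_C/T_H = 1 − 361.15/2532.15 = 0.8574.
W = η·Q_H = 0.8574 × 6340 = 5436 J.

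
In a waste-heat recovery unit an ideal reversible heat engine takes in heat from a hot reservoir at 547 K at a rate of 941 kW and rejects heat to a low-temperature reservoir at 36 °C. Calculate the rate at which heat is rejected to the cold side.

T_C = 36 °C → 36 + 273.15 = 309.15 K.
For a reversible engine, η = 1 − T_C/T_H = 1 − 309.15/547.00 = 0.4348.
For a reversible cycle Q_C/Q_H = T_C/T_H, so Q_C = 941 × 309.15/547.00 = 532 kW.

Q̇_C ≈ 532 kW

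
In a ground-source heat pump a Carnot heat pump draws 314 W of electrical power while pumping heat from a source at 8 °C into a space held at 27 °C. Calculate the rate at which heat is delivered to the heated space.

T_H = 27 °C → 27 + 273.15 = 300.15 K.
T_C = 8 °C → 8 + 273.15 = 281.15 K.
The Carnot heat-pump COP is COP_HP = T_H/(T_H − T_C) = 300.15/19.00 = 15.7974.
Q_H = COP_HP · W = 15.7974 × 314 = 4960 W.

Q̇_H ≈ 4960 W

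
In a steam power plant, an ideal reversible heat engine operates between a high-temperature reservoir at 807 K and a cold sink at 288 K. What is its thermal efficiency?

For a reversible engine, η = 1 − T_C/T_H = 1 − 288.00/807.00 = 0.643.

η ≈ 0.643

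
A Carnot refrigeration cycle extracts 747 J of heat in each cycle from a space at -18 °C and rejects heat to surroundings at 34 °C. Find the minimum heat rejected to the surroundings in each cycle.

Q_H ≈ 899 J

T_H = 34 °C → 34 + 273.15 = 307.15 K.
T_C = -18 °C → -18 + 273.15 = 255.15 K.
For a reversible cycle Q_H/Q_C = T_H/T_C, so Q_H = Q_C·T_H/T_C = 747 × 307.15/255.15 = 899 J.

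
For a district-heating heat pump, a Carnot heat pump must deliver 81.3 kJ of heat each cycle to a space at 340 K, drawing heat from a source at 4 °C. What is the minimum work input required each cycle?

T_C = 4 °C → 4 + 273.15 = 277.15 K.
Reversible heating COP: COP_HP = T_H/(T_H − T_C) = 340.00/62.85 = 5.4097.
W = Q_H/COP_HP = 81.3/5.4097 = 15.0 kJ.

W_in ≈ 15.0 kJ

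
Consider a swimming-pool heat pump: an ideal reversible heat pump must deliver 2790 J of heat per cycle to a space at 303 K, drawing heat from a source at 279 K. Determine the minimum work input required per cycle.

The Carnot heat-pump COP is COP_HP = T_H/(T_H − T_C) = 303.00/24.00 = 12.6250.
W = Q_H/COP_HP = 2790/12.6250 = 221 J.

W_in ≈ 221 J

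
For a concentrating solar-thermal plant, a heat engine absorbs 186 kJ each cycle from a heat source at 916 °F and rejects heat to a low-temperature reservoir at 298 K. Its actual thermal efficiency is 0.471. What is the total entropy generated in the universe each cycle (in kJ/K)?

ΔS_univ ≈ 0.0868 kJ/K

T_H = 916 °F → (916 − 32) × 5/9 = 491.11 °C = 764.26 K.
W = η·Q_H = 0.471 × 186 = 87.61 kJ, so Q_C = Q_H − W = 98.39 kJ.
The hot reservoir loses entropy Q_H/T_H = 186/764.26 = 0.2434 kJ/K; the cold reservoir gains Q_C/T_C = 98.39/298.00 = 0.3302 kJ/K.
ΔS_univ = −Q_H/T_H + Q_C/T_C = 0.0868 kJ/K (> 0, since η = 0.471 < η_Carnot = 0.610).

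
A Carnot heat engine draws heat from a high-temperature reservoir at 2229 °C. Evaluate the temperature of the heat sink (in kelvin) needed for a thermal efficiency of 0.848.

T_C ≈ 380 K

T_H = 2229 °C → 2229 + 273.15 = 2502.15 K.
From η = 1 − T_C/T_H, T_C = T_H·(1 − η) = 2502.15 × (1 − 0.848) = 380 K.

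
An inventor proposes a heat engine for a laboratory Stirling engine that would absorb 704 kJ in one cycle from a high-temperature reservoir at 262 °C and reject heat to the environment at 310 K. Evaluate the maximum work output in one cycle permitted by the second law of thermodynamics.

W_max ≈ 296 kJ

T_H = 262 °C → 262 + 273.15 = 535.15 K.
The upper bound on efficiency is η_max = 1 − T_C/T_H = 1 − 310.00/535.15 = 0.4207.
W_max = η_max · Q_H = 0.4207 × 704 = 296 kJ.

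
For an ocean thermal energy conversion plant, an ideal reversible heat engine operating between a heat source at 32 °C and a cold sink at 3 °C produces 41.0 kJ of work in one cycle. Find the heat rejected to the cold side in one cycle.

Q_C ≈ 390 kJ

T_H = 32 °C → 32 + 273.15 = 305.15 K.
T_C = 3 °C → 3 + 273.15 = 276.15 K.
Carnot efficiency: η = 1 − T_C/T_H = 1 − 276.15/305.15 = 0.0950.
Since Q_C/Q_H = T_C/T_H and Q_H = W/η, Q_C = W·T_C/(T_H − T_C) = 41.0 × 276.15/29.00 = 390 kJ.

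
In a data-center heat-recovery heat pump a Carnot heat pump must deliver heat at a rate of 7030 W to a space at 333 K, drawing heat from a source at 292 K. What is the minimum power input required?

Reversible heating COP: COP_HP = T_H/(T_H − T_C) = 333.00/41.00 = 8.1220.
W = Q_H/COP_HP = 7030/8.1220 = 866 W.

Ẇ_in ≈ 866 W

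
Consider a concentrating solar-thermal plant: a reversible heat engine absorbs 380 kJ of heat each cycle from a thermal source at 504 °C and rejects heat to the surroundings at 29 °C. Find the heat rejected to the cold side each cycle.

Q_C ≈ 147.7 kJ

T_H = 504 °C → 504 + 273.15 = 777.15 K.
T_C = 29 °C → 29 + 273.15 = 302.15 K.
Since the cycle is reversible, η = 1 − T_C/T_H = 1 − 302.15/777.15 = 0.6112.
For a reversible cycle Q_C/Q_H = T_C/T_H, so Q_C = 380 × 302.15/777.15 = 147.7 kJ.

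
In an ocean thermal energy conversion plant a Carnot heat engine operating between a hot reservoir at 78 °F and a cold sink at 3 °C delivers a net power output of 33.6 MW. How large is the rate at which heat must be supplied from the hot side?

T_H = 78 °F → (78 − 32) × 5/9 = 25.56 °C = 298.71 K.
T_C = 3 °C → 3 + 273.15 = 276.15 K.
The Carnot efficiency is η = 1 − T_C/T_H = 1 − 276.15/298.71 = 0.0755.
Q_H = W/η = 33.6/0.0755 = 445 MW.

Q̇_H ≈ 445 MW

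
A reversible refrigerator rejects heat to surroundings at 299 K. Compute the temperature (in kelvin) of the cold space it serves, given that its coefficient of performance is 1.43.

COP_R = T_C/(T_H − T_C) ⇒ T_C = T_H·COP_R/(1 + COP_R) = 299.00 × 1.43/(1 + 1.43) = 176 K.

T_C ≈ 176 K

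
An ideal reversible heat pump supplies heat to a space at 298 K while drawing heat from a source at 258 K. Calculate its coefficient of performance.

Reversible heating COP: COP_HP = T_H/(T_H − T_C) = 298.00/(298.00 − 258.00) = 7.450.

COP_HP ≈ 7.450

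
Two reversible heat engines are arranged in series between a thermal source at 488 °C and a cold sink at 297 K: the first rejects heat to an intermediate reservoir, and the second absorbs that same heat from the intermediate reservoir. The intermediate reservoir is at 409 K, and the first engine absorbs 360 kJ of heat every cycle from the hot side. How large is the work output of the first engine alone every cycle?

T_H = 488 °C → 488 + 273.15 = 761.15 K.
First-stage efficiency η₁ = 1 − T_m/T_H = 1 − 409.00/761.15 = 0.4627.
W₁ = η₁·Q_H = 0.4627 × 360 = 167 kJ.

W₁ ≈ 167 kJ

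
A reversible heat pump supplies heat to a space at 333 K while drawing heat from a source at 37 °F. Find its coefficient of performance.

COP_HP ≈ 5.83

T_C = 37 °F → (37 − 32) × 5/9 = 2.78 °C = 275.93 K.
COP_HP = T_H/(T_H − T_C) = 333.00/(333.00 − 275.93) = 5.83.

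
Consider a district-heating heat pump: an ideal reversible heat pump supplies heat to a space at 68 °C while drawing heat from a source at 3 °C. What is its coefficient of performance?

T_H = 68 °C → 68 + 273.15 = 341.15 K.
T_C = 3 °C → 3 + 273.15 = 276.15 K.
Reversible heating COP: COP_HP = T_H/(T_H − T_C) = 341.15/(341.15 − 276.15) = 5.248.

COP_HP ≈ 5.248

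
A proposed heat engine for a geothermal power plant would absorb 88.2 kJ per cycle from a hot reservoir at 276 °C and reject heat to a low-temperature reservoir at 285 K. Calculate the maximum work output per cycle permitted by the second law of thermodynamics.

W_max ≈ 42.4 kJ

T_H = 276 °C → 276 + 273.15 = 549.15 K.
No engine can exceed the Carnot limit: η_max = 1 − T_C/T_H = 1 − 285.00/549.15 = 0.4810.
W_max = η_max · Q_H = 0.4810 × 88.2 = 42.4 kJ.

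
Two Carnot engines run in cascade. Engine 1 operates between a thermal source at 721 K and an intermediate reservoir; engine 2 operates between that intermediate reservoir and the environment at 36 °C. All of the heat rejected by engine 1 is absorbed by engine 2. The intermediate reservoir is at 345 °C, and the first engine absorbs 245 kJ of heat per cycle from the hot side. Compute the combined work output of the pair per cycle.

T_C = 36 °C → 36 + 273.15 = 309.15 K.
Two reversible stages in series are equivalent to a single Carnot engine between T_H and T_C, so η_total = 1 − T_C/T_H = 1 − 309.15/721.00 = 0.5712.
W_total = η_total · Q_H = 0.5712 × 245 = 140 kJ.

W_total ≈ 140 kJ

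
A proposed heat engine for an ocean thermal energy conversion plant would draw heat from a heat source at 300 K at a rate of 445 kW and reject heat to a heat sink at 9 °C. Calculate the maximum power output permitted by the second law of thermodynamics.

T_C = 9 °C → 9 + 273.15 = 282.15 K.
The upper bound on efficiency is η_max = 1 − T_C/T_H = 1 − 282.15/300.00 = 0.0595.
W_max = η_max · Q_H = 0.0595 × 445 = 26.5 kW.

Ẇ_max ≈ 26.5 kW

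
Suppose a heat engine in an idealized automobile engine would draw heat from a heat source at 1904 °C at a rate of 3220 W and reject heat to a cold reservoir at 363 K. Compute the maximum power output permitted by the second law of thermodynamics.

T_H = 1904 °C → 1904 + 273.15 = 2177.15 K.
The second-law ceiling is the Carnot efficiency, η_max = 1 − T_C/T_H = 1 − 363.00/2177.15 = 0.8333.
W_max = η_max · Q_H = 0.8333 × 3220 = 2680 W.

Ẇ_max ≈ 2680 W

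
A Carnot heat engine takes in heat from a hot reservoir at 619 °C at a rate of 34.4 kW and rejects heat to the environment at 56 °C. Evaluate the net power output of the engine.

Ẇ ≈ 21.7 kW

T_H = 619 °C → 619 + 273.15 = 892.15 K.
T_C = 56 °C → 56 + 273.15 = 329.15 K.
Since the cycle is reversible, η = 1 − T_C/T_H = 1 − 329.15/892.15 = 0.6311.
W = η·Q_H = 0.6311 × 34.4 = 21.7 kW.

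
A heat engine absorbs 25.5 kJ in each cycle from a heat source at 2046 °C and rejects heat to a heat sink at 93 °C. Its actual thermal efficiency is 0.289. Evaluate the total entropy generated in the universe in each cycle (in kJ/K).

T_H = 2046 °C → 2046 + 273.15 = 2319.15 K.
T_C = 93 °C → 93 + 273.15 = 366.15 K.
W = η·Q_H = 0.289 × 25.5 = 7.369 kJ, so Q_C = Q_H − W = 18.13 kJ.
Entropy balance on the reservoirs: −Q_H/T_H = -0.01100 kJ/K, +Q_C/T_C = 0.04952 kJ/K.
ΔS_univ = −Q_H/T_H + Q_C/T_C = 0.0385 kJ/K (> 0, since η = 0.289 < η_Carnot = 0.842).

ΔS_univ ≈ 0.0385 kJ/K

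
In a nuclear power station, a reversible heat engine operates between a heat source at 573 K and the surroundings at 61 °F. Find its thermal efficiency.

T_C = 61 °F → (61 − 32) × 5/9 = 16.11 °C = 289.26 K.
The Carnot efficiency is η = 1 − T_C/T_H = 1 − 289.26/573.00 = 0.495.

η ≈ 0.495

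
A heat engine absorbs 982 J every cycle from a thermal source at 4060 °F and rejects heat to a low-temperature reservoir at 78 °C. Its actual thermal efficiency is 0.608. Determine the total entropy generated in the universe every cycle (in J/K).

T_H = 4060 °F → (4060 − 32) × 5/9 = 2237.78 °C = 2510.93 K.
T_C = 78 °C → 78 + 273.15 = 351.15 K.
W = η·Q_H = 0.608 × 982 = 597.1 J, so Q_C = Q_H − W = 384.9 J.
Reservoir entropy changes: ΔS_H = −Q_H/T_H = −982/2510.93 = -0.3911 J/K and ΔS_C = +Q_C/T_C = 384.9/351.15 = 1.096 J/K.
ΔS_univ = −Q_H/T_H + Q_C/T_C = 0.7051 J/K (> 0, since η = 0.608 < η_Carnot = 0.860).

ΔS_univ ≈ 0.7051 J/K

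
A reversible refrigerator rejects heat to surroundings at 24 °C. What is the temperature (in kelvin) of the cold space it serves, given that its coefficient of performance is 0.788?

T_H = 24 °C → 24 + 273.15 = 297.15 K.
COP_R = T_C/(T_H − T_C) ⇒ T_C = T_H·COP_R/(1 + COP_R) = 297.15 × 0.788/(1 + 0.788) = 131.0 K.

T_C ≈ 131.0 K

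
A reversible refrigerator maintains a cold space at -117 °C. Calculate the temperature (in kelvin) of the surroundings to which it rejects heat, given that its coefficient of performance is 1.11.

T_H ≈ 297 K

T_C = -117 °C → -117 + 273.15 = 156.15 K.
COP_R = T_C/(T_H − T_C) ⇒ T_H = T_C·(1 + 1/COP_R) = 156.15 × (1 + 1/1.11) = 297 K.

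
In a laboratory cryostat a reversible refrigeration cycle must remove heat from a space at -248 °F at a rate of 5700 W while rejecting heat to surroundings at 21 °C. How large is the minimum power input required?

T_H = 21 °C → 21 + 273.15 = 294.15 K.
T_C = -248 °F → (-248 − 32) × 5/9 = -155.56 °C = 117.59 K.
COP_R = T_C/(T_H − T_C) = 117.59/176.56 = 0.6660.
W = Q_C/COP_R = 5700/0.6660 = 8558 W.

Ẇ_in ≈ 8558 W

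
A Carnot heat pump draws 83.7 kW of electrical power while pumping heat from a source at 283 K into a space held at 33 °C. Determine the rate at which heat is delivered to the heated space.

Q̇_H ≈ 1110 kW

T_H = 33 °C → 33 + 273.15 = 306.15 K.
Reversible heating COP: COP_HP = T_H/(T_H − T_C) = 306.15/23.15 = 13.2246.
Q_H = COP_HP · W = 13.2246 × 83.7 = 1110 kW.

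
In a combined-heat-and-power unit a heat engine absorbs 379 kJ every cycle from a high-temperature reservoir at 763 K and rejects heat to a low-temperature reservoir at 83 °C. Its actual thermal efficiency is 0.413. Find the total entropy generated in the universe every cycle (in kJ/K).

ΔS_univ ≈ 0.1279 kJ/K

T_C = 83 °C → 83 + 273.15 = 356.15 K.
W = η·Q_H = 0.413 × 379 = 156.5 kJ, so Q_C = Q_H − W = 222.5 kJ.
Entropy balance on the reservoirs: −Q_H/T_H = -0.4967 kJ/K, +Q_C/T_C = 0.6247 kJ/K.
ΔS_univ = −Q_H/T_H + Q_C/T_C = 0.1279 kJ/K (> 0, since η = 0.413 < η_Carnot = 0.533).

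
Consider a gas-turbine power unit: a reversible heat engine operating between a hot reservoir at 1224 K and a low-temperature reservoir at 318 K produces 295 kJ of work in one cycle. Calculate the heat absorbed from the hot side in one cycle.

Carnot efficiency: η = 1 − T_C/T_H = 1 − 318.00/1224.00 = 0.7402.
Q_H = W/η = 295/0.7402 = 398.5 kJ.

Q_H ≈ 398.5 kJ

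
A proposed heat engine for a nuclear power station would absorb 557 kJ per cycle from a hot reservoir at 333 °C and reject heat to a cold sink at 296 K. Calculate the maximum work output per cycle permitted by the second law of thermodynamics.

T_H = 333 °C → 333 + 273.15 = 606.15 K.
No engine can exceed the Carnot limit: η_max = 1 − T_C/T_H = 1 − 296.00/606.15 = 0.5117.
W_max = η_max · Q_H = 0.5117 × 557 = 285 kJ.

W_max ≈ 285 kJ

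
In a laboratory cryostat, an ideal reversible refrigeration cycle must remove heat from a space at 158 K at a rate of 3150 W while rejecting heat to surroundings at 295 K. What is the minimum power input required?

The reversible coefficient of performance is COP_R = T_C/(T_H − T_C) = 158.00/137.00 = 1.1533.
W = Q_C/COP_R = 3150/1.1533 = 2730 W.

Ẇ_in ≈ 2730 W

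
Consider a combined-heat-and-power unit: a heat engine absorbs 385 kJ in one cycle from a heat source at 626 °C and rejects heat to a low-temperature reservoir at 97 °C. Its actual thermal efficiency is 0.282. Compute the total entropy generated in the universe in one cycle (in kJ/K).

T_H = 626 °C → 626 + 273.15 = 899.15 K.
T_C = 97 °C → 97 + 273.15 = 370.15 K.
W = η·Q_H = 0.282 × 385 = 108.6 kJ, so Q_C = Q_H − W = 276.4 kJ.
The hot reservoir loses entropy Q_H/T_H = 385/899.15 = 0.4282 kJ/K; the cold reservoir gains Q_C/T_C = 276.4/370.15 = 0.7468 kJ/K.
ΔS_univ = −Q_H/T_H + Q_C/T_C = 0.319 kJ/K (> 0, since η = 0.282 < η_Carnot = 0.588).

ΔS_univ ≈ 0.319 kJ/K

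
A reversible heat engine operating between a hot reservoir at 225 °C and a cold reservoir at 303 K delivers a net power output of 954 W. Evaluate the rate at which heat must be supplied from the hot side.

T_H = 225 °C → 225 + 273.15 = 498.15 K.
The Carnot efficiency is η = 1 − T_C/T_H = 1 − 303.00/498.15 = 0.3917.
Q_H = W/η = 954/0.3917 = 2435 W.

Q̇_H ≈ 2435 W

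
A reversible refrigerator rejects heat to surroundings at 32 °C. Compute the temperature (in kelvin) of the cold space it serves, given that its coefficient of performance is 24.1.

T_H = 32 °C → 32 + 273.15 = 305.15 K.
COP_R = T_C/(T_H − T_C) ⇒ T_C = T_H·COP_R/(1 + COP_R) = 305.15 × 24.1/(1 + 24.1) = 293.0 K.

T_C ≈ 293.0 K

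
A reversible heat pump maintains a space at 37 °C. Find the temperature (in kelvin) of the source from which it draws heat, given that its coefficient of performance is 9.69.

T_C ≈ 278 K

T_H = 37 °C → 37 + 273.15 = 310.15 K.
COP_HP = T_H/(T_H − T_C) ⇒ T_C = T_H·(COP_HP − 1)/COP_HP = 310.15 × (9.69 − 1)/9.69 = 278 K.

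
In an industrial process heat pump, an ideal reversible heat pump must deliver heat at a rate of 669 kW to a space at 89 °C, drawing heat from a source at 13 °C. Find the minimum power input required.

Ẇ_in ≈ 140 kW

T_H = 89 °C → 89 + 273.15 = 362.15 K.
T_C = 13 °C → 13 + 273.15 = 286.15 K.
For a reversible heat pump, COP_HP = T_H/(T_H − T_C) = 362.15/76.00 = 4.7651.
W = Q_H/COP_HP = 669/4.7651 = 140 kW.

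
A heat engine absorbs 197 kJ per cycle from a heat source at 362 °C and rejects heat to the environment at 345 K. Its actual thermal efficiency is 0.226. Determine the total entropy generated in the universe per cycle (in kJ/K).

T_H = 362 °C → 362 + 273.15 = 635.15 K.
W = η·Q_H = 0.226 × 197 = 44.52 kJ, so Q_C = Q_H − W = 152.5 kJ.
The hot reservoir loses entropy Q_H/T_H = 197/635.15 = 0.3102 kJ/K; the cold reservoir gains Q_C/T_C = 152.5/345.00 = 0.4420 kJ/K.
ΔS_univ = −Q_H/T_H + Q_C/T_C = 0.132 kJ/K (> 0, since η = 0.226 < η_Carnot = 0.457).

ΔS_univ ≈ 0.132 kJ/K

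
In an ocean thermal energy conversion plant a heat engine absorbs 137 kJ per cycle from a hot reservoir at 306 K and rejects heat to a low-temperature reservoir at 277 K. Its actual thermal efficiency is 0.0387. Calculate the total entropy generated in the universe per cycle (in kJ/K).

W = η·Q_H = 0.0387 × 137 = 5.302 kJ, so Q_C = Q_H − W = 131.7 kJ.
Reservoir entropy changes: ΔS_H = −Q_H/T_H = −137/306.00 = -0.4477 kJ/K and ΔS_C = +Q_C/T_C = 131.7/277.00 = 0.4754 kJ/K.
ΔS_univ = −Q_H/T_H + Q_C/T_C = 0.0277 kJ/K (> 0, since η = 0.0387 < η_Carnot = 0.095).

ΔS_univ ≈ 0.0277 kJ/K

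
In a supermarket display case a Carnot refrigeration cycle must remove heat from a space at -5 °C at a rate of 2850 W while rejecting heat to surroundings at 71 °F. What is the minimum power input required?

T_H = 71 °F → (71 − 32) × 5/9 = 21.67 °C = 294.82 K.
T_C = -5 °C → -5 + 273.15 = 268.15 K.
COP_R = T_C/(T_H − T_C) = 268.15/26.67 = 10.0556.
W = Q_C/COP_R = 2850/10.0556 = 283 W.

Ẇ_in ≈ 283 W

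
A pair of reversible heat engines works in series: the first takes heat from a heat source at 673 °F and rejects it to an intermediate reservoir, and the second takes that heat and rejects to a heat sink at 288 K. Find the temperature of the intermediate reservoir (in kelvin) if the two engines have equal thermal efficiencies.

T_m ≈ 426 K

T_H = 673 °F → (673 − 32) × 5/9 = 356.11 °C = 629.26 K.
Equal efficiencies require 1 − T_m/T_H = 1 − T_C/T_m, i.e. T_m/T_H = T_C/T_m, so T_m = √(T_H·T_C) = √(629.26 × 288.00) = 426 K.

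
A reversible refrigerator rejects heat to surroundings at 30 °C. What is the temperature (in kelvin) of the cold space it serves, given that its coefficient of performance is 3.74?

T_H = 30 °C → 30 + 273.15 = 303.15 K.
COP_R = T_C/(T_H − T_C) ⇒ T_C = T_H·COP_R/(1 + COP_R) = 303.15 × 3.74/(1 + 3.74) = 239.2 K.

T_C ≈ 239.2 K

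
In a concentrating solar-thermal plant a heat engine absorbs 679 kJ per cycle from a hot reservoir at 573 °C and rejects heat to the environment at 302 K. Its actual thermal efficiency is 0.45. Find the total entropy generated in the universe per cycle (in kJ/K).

ΔS_univ ≈ 0.434 kJ/K

T_H = 573 °C → 573 + 273.15 = 846.15 K.
W = η·Q_H = 0.45 × 679 = 305.6 kJ, so Q_C = Q_H − W = 373.4 kJ.
Entropy balance on the reservoirs: −Q_H/T_H = -0.8025 kJ/K, +Q_C/T_C = 1.237 kJ/K.
ΔS_univ = −Q_H/T_H + Q_C/T_C = 0.434 kJ/K (> 0, since η = 0.45 < η_Carnot = 0.643).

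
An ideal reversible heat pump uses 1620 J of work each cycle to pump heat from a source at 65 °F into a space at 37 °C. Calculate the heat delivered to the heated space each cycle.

T_H = 37 °C → 37 + 273.15 = 310.15 K.
T_C = 65 °F → (65 − 32) × 5/9 = 18.33 °C = 291.48 K.
For a reversible heat pump, COP_HP = T_H/(T_H − T_C) = 310.15/18.67 = 16.6152.
Q_H = COP_HP · W = 16.6152 × 1620 = 26920 J.

Q_H ≈ 26920 J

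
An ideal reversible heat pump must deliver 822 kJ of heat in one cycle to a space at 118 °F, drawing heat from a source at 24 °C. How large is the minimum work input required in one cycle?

T_H = 118 °F → (118 − 32) × 5/9 = 47.78 °C = 320.93 K.
T_C = 24 °C → 24 + 273.15 = 297.15 K.
COP_HP = T_H/(T_H − T_C) = 320.93/23.78 = 13.4970.
W = Q_H/COP_HP = 822/13.4970 = 60.9 kJ.

W_in ≈ 60.9 kJ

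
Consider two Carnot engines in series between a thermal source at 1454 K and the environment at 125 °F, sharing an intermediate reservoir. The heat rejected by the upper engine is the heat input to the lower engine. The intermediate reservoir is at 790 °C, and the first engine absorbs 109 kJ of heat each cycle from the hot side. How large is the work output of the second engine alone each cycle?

W₂ ≈ 55.3 kJ

T_C = 125 °F → (125 − 32) × 5/9 = 51.67 °C = 324.82 K.
T_m = 790 °C → 790 + 273.15 = 1063.15 K.
Heat entering the second stage: Q_m = Q_H·(T_m/T_H) = 109 × 1063.15/1454.00 = 79.7 kJ.
Second-stage efficiency η₂ = 1 − T_C/T_m = 1 − 324.82/1063.15 = 0.6945, so W₂ = η₂·Q_m = 55.3 kJ.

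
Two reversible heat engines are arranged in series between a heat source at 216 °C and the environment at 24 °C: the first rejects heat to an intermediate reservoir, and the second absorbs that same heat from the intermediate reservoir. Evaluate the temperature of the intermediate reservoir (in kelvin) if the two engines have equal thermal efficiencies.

T_H = 216 °C → 216 + 273.15 = 489.15 K.
T_C = 24 °C → 24 + 273.15 = 297.15 K.
Equal efficiencies require 1 − T_m/T_H = 1 − T_C/T_m, i.e. T_m/T_H = T_C/T_m, so T_m = √(T_H·T_C) = √(489.15 × 297.15) = 381.2 K.

T_m ≈ 381.2 K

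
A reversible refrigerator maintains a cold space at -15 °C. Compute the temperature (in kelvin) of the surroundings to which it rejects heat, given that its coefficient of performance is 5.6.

T_C = -15 °C → -15 + 273.15 = 258.15 K.
COP_R = T_C/(T_H − T_C) ⇒ T_H = T_C·(1 + 1/COP_R) = 258.15 × (1 + 1/5.6) = 304.2 K.

T_H ≈ 304.2 K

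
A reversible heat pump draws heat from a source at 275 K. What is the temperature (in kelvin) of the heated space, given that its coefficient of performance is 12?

T_H ≈ 300 K

COP_HP = T_H/(T_H − T_C) ⇒ T_H = T_C·COP_HP/(COP_HP − 1) = 275.00 × 12/(12 − 1) = 300 K.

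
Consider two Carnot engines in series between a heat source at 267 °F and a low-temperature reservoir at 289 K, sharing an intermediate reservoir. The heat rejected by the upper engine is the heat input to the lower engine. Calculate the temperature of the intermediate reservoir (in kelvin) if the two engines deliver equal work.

T_H = 267 °F → (267 − 32) × 5/9 = 130.56 °C = 403.71 K.
For reversible stages Q_m = Q_H·(T_m/T_H). Setting W₁ = Q_H(1 − T_m/T_H) equal to W₂ = Q_m(1 − T_C/T_m) = Q_H·(T_m − T_C)/T_H gives T_H − T_m = T_m − T_C, so T_m = (T_H + T_C)/2 = (403.71 + 289.00)/2 = 346.4 K.

T_m ≈ 346.4 K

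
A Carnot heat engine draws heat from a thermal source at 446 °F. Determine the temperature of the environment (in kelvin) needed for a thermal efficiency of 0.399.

T_H = 446 °F → (446 − 32) × 5/9 = 230.00 °C = 503.15 K.
From η = 1 − T_C/T_H, T_C = T_H·(1 − η) = 503.15 × (1 − 0.399) = 302 K.

T_C ≈ 302 K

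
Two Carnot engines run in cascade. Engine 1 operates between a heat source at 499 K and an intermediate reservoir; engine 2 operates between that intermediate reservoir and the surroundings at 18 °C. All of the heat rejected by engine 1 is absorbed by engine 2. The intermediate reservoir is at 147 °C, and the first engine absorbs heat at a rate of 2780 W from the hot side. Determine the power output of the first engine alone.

Ẇ₁ ≈ 439.3 W

T_C = 18 °C → 18 + 273.15 = 291.15 K.
T_m = 147 °C → 147 + 273.15 = 420.15 K.
First-stage efficiency η₁ = 1 − T_m/T_H = 1 − 420.15/499.00 = 0.1580.
W₁ = η₁·Q_H = 0.1580 × 2780 = 439.3 W.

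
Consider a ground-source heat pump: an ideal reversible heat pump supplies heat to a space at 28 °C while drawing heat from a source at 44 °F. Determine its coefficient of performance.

T_H = 28 °C → 28 + 273.15 = 301.15 K.
T_C = 44 °F → (44 − 32) × 5/9 = 6.67 °C = 279.82 K.
Reversible heating COP: COP_HP = T_H/(T_H − T_C) = 301.15/(301.15 − 279.82) = 14.1.

COP_HP ≈ 14.1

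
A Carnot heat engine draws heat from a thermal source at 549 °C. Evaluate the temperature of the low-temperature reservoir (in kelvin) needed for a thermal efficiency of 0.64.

T_H = 549 °C → 549 + 273.15 = 822.15 K.
From η = 1 − T_C/T_H, T_C = T_H·(1 − η) = 822.15 × (1 − 0.64) = 296 K.

T_C ≈ 296 K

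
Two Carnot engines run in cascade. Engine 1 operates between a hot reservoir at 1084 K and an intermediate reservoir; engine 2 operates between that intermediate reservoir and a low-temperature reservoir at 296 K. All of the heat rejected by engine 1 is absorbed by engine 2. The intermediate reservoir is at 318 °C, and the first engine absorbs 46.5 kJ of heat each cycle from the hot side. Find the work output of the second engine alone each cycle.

W₂ ≈ 12.7 kJ

T_m = 318 °C → 318 + 273.15 = 591.15 K.
Heat entering the second stage: Q_m = Q_H·(T_m/T_H) = 46.5 × 591.15/1084.00 = 25.4 kJ.
Second-stage efficiency η₂ = 1 − T_C/T_m = 1 − 296.00/591.15 = 0.4993, so W₂ = η₂·Q_m = 12.7 kJ.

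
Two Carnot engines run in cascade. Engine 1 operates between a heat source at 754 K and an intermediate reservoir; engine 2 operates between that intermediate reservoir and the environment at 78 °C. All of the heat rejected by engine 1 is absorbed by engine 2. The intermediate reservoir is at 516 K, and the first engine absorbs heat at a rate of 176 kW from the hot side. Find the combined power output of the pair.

T_C = 78 °C → 78 + 273.15 = 351.15 K.
Two reversible stages in series are equivalent to a single Carnot engine between T_H and T_C, so η_total = 1 − T_C/T_H = 1 − 351.15/754.00 = 0.5343.
W_total = η_total · Q_H = 0.5343 × 176 = 94.0 kW.

Ẇ_total ≈ 94.0 kW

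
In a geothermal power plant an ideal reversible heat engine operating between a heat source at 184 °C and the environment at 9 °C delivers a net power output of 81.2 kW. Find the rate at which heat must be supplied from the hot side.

Q̇_H ≈ 212 kW

T_H = 184 °C → 184 + 273.15 = 457.15 K.
T_C = 9 °C → 9 + 273.15 = 282.15 K.
Carnot efficiency: η = 1 − T_C/T_H = 1 − 282.15/457.15 = 0.3828.
Q_H = W/η = 81.2/0.3828 = 212 kW.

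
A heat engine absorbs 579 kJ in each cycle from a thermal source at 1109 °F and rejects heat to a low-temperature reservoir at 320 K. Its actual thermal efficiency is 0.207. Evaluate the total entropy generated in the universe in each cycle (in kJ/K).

T_H = 1109 °F → (1109 − 32) × 5/9 = 598.33 °C = 871.48 K.
W = η·Q_H = 0.207 × 579 = 119.9 kJ, so Q_C = Q_H − W = 459.1 kJ.
Entropy balance on the reservoirs: −Q_H/T_H = -0.6644 kJ/K, +Q_C/T_C = 1.435 kJ/K.
ΔS_univ = −Q_H/T_H + Q_C/T_C = 0.770 kJ/K (> 0, since η = 0.207 < η_Carnot = 0.633).

ΔS_univ ≈ 0.770 kJ/K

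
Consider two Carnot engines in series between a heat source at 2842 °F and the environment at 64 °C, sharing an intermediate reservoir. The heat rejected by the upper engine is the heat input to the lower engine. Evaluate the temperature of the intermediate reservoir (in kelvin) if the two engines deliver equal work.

T_m ≈ 1086 K

T_H = 2842 °F → (2842 − 32) × 5/9 = 1561.11 °C = 1834.26 K.
T_C = 64 °C → 64 + 273.15 = 337.15 K.
For reversible stages Q_m = Q_H·(T_m/T_H). Setting W₁ = Q_H(1 − T_m/T_H) equal to W₂ = Q_m(1 − T_C/T_m) = Q_H·(T_m − T_C)/T_H gives T_H − T_m = T_m − T_C, so T_m = (T_H + T_C)/2 = (1834.26 + 337.15)/2 = 1086 K.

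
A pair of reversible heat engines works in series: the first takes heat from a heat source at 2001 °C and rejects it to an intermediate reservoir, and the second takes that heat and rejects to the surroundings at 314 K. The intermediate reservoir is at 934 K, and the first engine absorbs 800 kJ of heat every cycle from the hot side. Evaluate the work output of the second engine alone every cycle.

T_H = 2001 °C → 2001 + 273.15 = 2274.15 K.
Heat entering the second stage: Q_m = Q_H·(T_m/T_H) = 800 × 934.00/2274.15 = 328.6 kJ.
Second-stage efficiency η₂ = 1 − T_C/T_m = 1 − 314.00/934.00 = 0.6638, so W₂ = η₂·Q_m = 218.1 kJ.

W₂ ≈ 218.1 kJ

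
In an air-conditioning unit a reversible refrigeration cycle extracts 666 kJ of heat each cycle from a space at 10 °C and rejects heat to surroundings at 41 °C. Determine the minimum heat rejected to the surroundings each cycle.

Q_H ≈ 738.9 kJ

T_H = 41 °C → 41 + 273.15 = 314.15 K.
T_C = 10 °C → 10 + 273.15 = 283.15 K.
For a reversible cycle Q_H/Q_C = T_H/T_C, so Q_H = Q_C·T_H/T_C = 666 × 314.15/283.15 = 738.9 kJ.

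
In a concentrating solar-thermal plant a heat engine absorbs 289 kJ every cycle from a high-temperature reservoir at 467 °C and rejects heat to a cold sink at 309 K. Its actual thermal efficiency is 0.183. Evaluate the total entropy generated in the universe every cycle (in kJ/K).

T_H = 467 °C → 467 + 273.15 = 740.15 K.
W = η·Q_H = 0.183 × 289 = 52.89 kJ, so Q_C = Q_H − W = 236.1 kJ.
Entropy balance on the reservoirs: −Q_H/T_H = -0.3905 kJ/K, +Q_C/T_C = 0.7641 kJ/K.
ΔS_univ = −Q_H/T_H + Q_C/T_C = 0.374 kJ/K (> 0, since η = 0.183 < η_Carnot = 0.583).

ΔS_univ ≈ 0.374 kJ/K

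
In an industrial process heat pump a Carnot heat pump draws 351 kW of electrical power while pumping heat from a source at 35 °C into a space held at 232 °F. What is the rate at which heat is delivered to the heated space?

T_H = 232 °F → (232 − 32) × 5/9 = 111.11 °C = 384.26 K.
T_C = 35 °C → 35 + 273.15 = 308.15 K.
COP_HP = T_H/(T_H − T_C) = 384.26/76.11 = 5.0487.
Q_H = COP_HP · W = 5.0487 × 351 = 1770 kW.

Q̇_H ≈ 1770 kW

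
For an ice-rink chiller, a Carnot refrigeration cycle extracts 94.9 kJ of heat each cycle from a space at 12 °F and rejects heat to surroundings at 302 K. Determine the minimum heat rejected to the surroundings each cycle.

Q_H ≈ 109.4 kJ

T_C = 12 °F → (12 − 32) × 5/9 = -11.11 °C = 262.04 K.
For a reversible cycle Q_H/Q_C = T_H/T_C, so Q_H = Q_C·T_H/T_C = 94.9 × 302.00/262.04 = 109.4 kJ.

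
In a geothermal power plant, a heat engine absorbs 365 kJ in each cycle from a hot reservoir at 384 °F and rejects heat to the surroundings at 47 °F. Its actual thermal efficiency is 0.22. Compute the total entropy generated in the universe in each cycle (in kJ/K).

ΔS_univ ≈ 0.233 kJ/K

T_H = 384 °F → (384 − 32) × 5/9 = 195.56 °C = 468.71 K.
T_C = 47 °F → (47 − 32) × 5/9 = 8.33 °C = 281.48 K.
W = η·Q_H = 0.22 × 365 = 80.30 kJ, so Q_C = Q_H − W = 284.7 kJ.
The hot reservoir loses entropy Q_H/T_H = 365/468.71 = 0.7787 kJ/K; the cold reservoir gains Q_C/T_C = 284.7/281.48 = 1.011 kJ/K.
ΔS_univ = −Q_H/T_H + Q_C/T_C = 0.233 kJ/K (> 0, since η = 0.22 < η_Carnot = 0.399).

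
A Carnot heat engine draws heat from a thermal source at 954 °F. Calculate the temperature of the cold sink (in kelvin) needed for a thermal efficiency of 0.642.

T_C ≈ 281 K

T_H = 954 °F → (954 − 32) × 5/9 = 512.22 °C = 785.37 K.
From η = 1 − T_C/T_H, T_C = T_H·(1 − η) = 785.37 × (1 − 0.642) = 281 K.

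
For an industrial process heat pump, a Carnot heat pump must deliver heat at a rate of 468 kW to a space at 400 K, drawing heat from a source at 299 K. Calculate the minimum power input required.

Ẇ_in ≈ 118 kW

COP_HP = T_H/(T_H − T_C) = 400.00/101.00 = 3.9604.
W = Q_H/COP_HP = 468/3.9604 = 118 kW.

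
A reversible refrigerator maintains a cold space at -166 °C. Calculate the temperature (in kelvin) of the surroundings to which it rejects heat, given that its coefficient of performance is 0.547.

T_H ≈ 303 K

T_C = -166 °C → -166 + 273.15 = 107.15 K.
COP_R = T_C/(T_H − T_C) ⇒ T_H = T_C·(1 + 1/COP_R) = 107.15 × (1 + 1/0.547) = 303 K.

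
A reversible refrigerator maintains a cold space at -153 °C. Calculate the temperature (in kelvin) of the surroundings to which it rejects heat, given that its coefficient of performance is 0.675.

T_C = -153 °C → -153 + 273.15 = 120.15 K.
COP_R = T_C/(T_H − T_C) ⇒ T_H = T_C·(1 + 1/COP_R) = 120.15 × (1 + 1/0.675) = 298 K.

T_H ≈ 298 K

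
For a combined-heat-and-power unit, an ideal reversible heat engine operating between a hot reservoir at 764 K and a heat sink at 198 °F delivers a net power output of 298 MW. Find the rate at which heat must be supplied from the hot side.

Q̇_H ≈ 571.1 MW

T_C = 198 °F → (198 − 32) × 5/9 = 92.22 °C = 365.37 K.
For a reversible engine, η = 1 − T_C/T_H = 1 − 365.37/764.00 = 0.5218.
Q_H = W/η = 298/0.5218 = 571.1 MW.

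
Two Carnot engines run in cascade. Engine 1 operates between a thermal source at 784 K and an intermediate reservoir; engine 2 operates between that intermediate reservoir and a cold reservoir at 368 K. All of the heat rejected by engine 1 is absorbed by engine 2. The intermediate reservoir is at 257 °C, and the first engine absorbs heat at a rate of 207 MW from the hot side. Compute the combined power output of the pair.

Ẇ_total ≈ 110 MW

Two reversible stages in series are equivalent to a single Carnot engine between T_H and T_C, so η_total = 1 − T_C/T_H = 1 − 368.00/784.00 = 0.5306.
W_total = η_total · Q_H = 0.5306 × 207 = 110 MW.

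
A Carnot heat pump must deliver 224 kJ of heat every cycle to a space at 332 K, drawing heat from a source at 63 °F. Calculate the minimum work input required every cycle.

T_C = 63 °F → (63 − 32) × 5/9 = 17.22 °C = 290.37 K.
The Carnot heat-pump COP is COP_HP = T_H/(T_H − T_C) = 332.00/41.63 = 7.9754.
W = Q_H/COP_HP = 224/7.9754 = 28.09 kJ.

W_in ≈ 28.09 kJ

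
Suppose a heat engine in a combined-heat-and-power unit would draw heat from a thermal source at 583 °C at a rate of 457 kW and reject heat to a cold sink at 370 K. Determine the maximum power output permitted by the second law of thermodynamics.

T_H = 583 °C → 583 + 273.15 = 856.15 K.
By the Carnot theorem, η_max = 1 − T_C/T_H = 1 − 370.00/856.15 = 0.5678.
W_max = η_max · Q_H = 0.5678 × 457 = 259.5 kW.

Ẇ_max ≈ 259.5 kW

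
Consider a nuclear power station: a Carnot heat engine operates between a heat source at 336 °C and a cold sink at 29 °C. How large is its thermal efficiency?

η ≈ 0.504

T_H = 336 °C → 336 + 273.15 = 609.15 K.
T_C = 29 °C → 29 + 273.15 = 302.15 K.
Carnot efficiency: η = 1 − T_C/T_H = 1 − 302.15/609.15 = 0.504.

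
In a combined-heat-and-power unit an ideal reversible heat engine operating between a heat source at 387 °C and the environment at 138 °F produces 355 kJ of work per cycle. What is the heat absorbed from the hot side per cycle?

Q_H ≈ 714.2 kJ

T_H = 387 °C → 387 + 273.15 = 660.15 K.
T_C = 138 °F → (138 − 32) × 5/9 = 58.89 °C = 332.04 K.
η_rev = 1 − T_C/T_H = 1 − 332.04/660.15 = 0.4970.
Q_H = W/η = 355/0.4970 = 714.2 kJ.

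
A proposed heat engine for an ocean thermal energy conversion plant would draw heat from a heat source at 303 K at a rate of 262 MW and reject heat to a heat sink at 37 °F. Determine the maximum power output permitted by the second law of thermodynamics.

Ẇ_max ≈ 23.4 MW

T_C = 37 °F → (37 − 32) × 5/9 = 2.78 °C = 275.93 K.
The second-law ceiling is the Carnot efficiency, η_max = 1 − T_C/T_H = 1 − 275.93/303.00 = 0.0893.
W_max = η_max · Q_H = 0.0893 × 262 = 23.4 MW.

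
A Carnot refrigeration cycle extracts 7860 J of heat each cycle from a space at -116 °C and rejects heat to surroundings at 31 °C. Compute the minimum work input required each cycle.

W_in ≈ 7350 J

T_H = 31 °C → 31 + 273.15 = 304.15 K.
T_C = -116 °C → -116 + 273.15 = 157.15 K.
For a reversible refrigerator, COP_R = T_C/(T_H − T_C) = 157.15/147.00 = 1.0690.
W = Q_C/COP_R = 7860/1.0690 = 7350 J.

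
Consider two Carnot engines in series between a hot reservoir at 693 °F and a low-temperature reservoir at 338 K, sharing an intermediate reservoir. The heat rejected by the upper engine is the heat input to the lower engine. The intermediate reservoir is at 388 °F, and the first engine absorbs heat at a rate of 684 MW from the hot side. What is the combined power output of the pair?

Ẇ_total ≈ 323.0 MW

T_H = 693 °F → (693 − 32) × 5/9 = 367.22 °C = 640.37 K.
Two reversible stages in series are equivalent to a single Carnot engine between T_H and T_C, so η_total = 1 − T_C/T_H = 1 − 338.00/640.37 = 0.4722.
W_total = η_total · Q_H = 0.4722 × 684 = 323.0 MW.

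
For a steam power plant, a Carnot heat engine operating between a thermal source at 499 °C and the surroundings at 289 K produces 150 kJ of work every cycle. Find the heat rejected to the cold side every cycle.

T_H = 499 °C → 499 + 273.15 = 772.15 K.
Since the cycle is reversible, η = 1 − T_C/T_H = 1 − 289.00/772.15 = 0.6257.
Since Q_C/Q_H = T_C/T_H and Q_H = W/η, Q_C = W·T_C/(T_H − T_C) = 150 × 289.00/483.15 = 89.7 kJ.

Q_C ≈ 89.7 kJ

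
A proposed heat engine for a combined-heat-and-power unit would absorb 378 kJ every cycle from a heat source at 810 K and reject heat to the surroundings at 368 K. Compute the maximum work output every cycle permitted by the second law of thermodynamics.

No engine can exceed the Carnot limit: η_max = 1 − T_C/T_H = 1 − 368.00/810.00 = 0.5457.
W_max = η_max · Q_H = 0.5457 × 378 = 206 kJ.

W_max ≈ 206 kJ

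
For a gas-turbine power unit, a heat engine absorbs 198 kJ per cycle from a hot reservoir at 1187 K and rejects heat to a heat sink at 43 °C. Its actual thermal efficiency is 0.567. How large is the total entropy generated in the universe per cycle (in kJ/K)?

ΔS_univ ≈ 0.104 kJ/K

T_C = 43 °C → 43 + 273.15 = 316.15 K.
W = η·Q_H = 0.567 × 198 = 112.3 kJ, so Q_C = Q_H − W = 85.73 kJ.
The hot reservoir loses entropy Q_H/T_H = 198/1187.00 = 0.1668 kJ/K; the cold reservoir gains Q_C/T_C = 85.73/316.15 = 0.2712 kJ/K.
ΔS_univ = −Q_H/T_H + Q_C/T_C = 0.104 kJ/K (> 0, since η = 0.567 < η_Carnot = 0.734).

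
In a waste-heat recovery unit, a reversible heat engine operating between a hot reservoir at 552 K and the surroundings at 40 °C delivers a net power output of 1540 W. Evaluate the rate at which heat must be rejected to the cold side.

Q̇_C ≈ 2020 W

T_C = 40 °C → 40 + 273.15 = 313.15 K.
The Carnot efficiency is η = 1 − T_C/T_H = 1 − 313.15/552.00 = 0.4327.
Since Q_C/Q_H = T_C/T_H and Q_H = W/η, Q_C = W·T_C/(T_H − T_C) = 1540 × 313.15/238.85 = 2020 W.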